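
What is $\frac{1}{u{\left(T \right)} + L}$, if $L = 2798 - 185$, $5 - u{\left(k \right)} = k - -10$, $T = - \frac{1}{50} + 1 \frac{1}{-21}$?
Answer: $\frac{1050}{2738471} \approx 0.00038343$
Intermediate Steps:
$T = - \frac{71}{1050}$ ($T = \left(-1\right) \frac{1}{50} + 1 \left(- \frac{1}{21}\right) = - \frac{1}{50} - \frac{1}{21} = - \frac{71}{1050} \approx -0.067619$)
$u{\left(k \right)} = -5 - k$ ($u{\left(k \right)} = 5 - \left(k - -10\right) = 5 - \left(k + 10\right) = 5 - \left(10 + k\right) = -5 - k$)
$L = 2613$ ($L = 2798 - 185 = 2613$)
$\frac{1}{u{\left(T \right)} + L} = \frac{1}{\left(-5 - - \frac{71}{1050}\right) + 2613} = \frac{1}{\left(-5 + \frac{71}{1050}\right) + 2613} = \frac{1}{- \frac{5179}{1050} + 2613} = \frac{1}{\frac{2738471}{1050}} = \frac{1050}{2738471}$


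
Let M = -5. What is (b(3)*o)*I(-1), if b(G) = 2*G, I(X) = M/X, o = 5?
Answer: 150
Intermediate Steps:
I(X) = -5/X
(b(3)*o)*I(-1) = ((2*3)*5)*(-5/(-1)) = (6*5)*(-5*(-1)) = 30*5 = 150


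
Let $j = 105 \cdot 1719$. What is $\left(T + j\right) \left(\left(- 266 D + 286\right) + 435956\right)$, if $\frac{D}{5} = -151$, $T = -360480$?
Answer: $-114663403920$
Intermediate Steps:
$D = -755$ ($D = 5 \left(-151\right) = -755$)
$j = 180495$
$\left(T + j\right) \left(\left(- 266 D + 286\right) + 435956\right) = \left(-360480 + 180495\right) \left(\left(\left(-266\right) \left(-755\right) + 286\right) + 435956\right) = - 179985 \left(\left(200830 + 286\right) + 435956\right) = - 179985 \left(201116 + 435956\right) = \left(-179985\right) 637072 = -114663403920$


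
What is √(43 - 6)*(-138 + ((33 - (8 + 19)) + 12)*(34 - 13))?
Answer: 240*√37 ≈ 1459.9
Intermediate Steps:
√(43 - 6)*(-138 + ((33 - (8 + 19)) + 12)*(34 - 13)) = √37*(-138 + ((33 - 1*27) + 12)*21) = √37*(-138 + ((33 - 27) + 12)*21) = √37*(-138 + (6 + 12)*21) = √37*(-138 + 18*21) = √37*(-138 + 378) = √37*240 = 240*√37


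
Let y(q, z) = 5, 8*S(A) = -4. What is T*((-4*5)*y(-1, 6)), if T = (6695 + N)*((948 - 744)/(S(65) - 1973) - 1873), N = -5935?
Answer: 561878564000/3947 ≈ 1.4236e+8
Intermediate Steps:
S(A) = -½ (S(A) = (⅛)*(-4) = -½)
T = -5618785640/3947 (T = (6695 - 5935)*((948 - 744)/(-½ - 1973) - 1873) = 760*(204/(-3947/2) - 1873) = 760*(204*(-2/3947) - 1873) = 760*(-408/3947 - 1873) = 760*(-7393139/3947) = -5618785640/3947 ≈ -1.4236e+6)
T*((-4*5)*y(-1, 6)) = -5618785640*(-4*5)*5/3947 = -(-112375712800)*5/3947 = -5618785640/3947*(-100) = 561878564000/3947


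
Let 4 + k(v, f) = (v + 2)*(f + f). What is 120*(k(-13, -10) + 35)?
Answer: 30120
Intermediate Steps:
k(v, f) = -4 + 2*f*(2 + v) (k(v, f) = -4 + (v + 2)*(f + f) = -4 + (2 + v)*(2*f) = -4 + 2*f*(2 + v))
120*(k(-13, -10) + 35) = 120*((-4 + 4*(-10) + 2*(-10)*(-13)) + 35) = 120*((-4 - 40 + 260) + 35) = 120*(216 + 35) = 120*251 = 30120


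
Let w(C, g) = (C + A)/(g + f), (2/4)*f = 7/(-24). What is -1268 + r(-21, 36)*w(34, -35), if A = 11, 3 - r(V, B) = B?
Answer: -523616/427 ≈ -1226.3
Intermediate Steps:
r(V, B) = 3 - B
f = -7/12 (f = 2*(7/(-24)) = 2*(7*(-1/24)) = 2*(-7/24) = -7/12 ≈ -0.58333)
w(C, g) = (11 + C)/(-7/12 + g) (w(C, g) = (C + 11)/(g - 7/12) = (11 + C)/(-7/12 + g))
-1268 + r(-21, 36)*w(34, -35) = -1268 + (3 - 1*36)*(12*(11 + 34)/(-7 + 12*(-35))) = -1268 + (3 - 36)*(12*45/(-7 - 420)) = -1268 - 396*45/(-427) = -1268 - 396*(-1)*45/427 = -1268 - 33*(-540/427) = -1268 + 17820/427 = -523616/427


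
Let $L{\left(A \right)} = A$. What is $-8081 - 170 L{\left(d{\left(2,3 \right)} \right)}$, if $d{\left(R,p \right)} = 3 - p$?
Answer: $-8081$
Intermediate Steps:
$-8081 - 170 L{\left(d{\left(2,3 \right)} \right)} = -8081 - 170 \left(3 - 3\right) = -8081 - 0 = -8081 + 0 = -8081$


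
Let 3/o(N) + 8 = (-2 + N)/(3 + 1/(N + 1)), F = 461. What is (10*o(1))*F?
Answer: -48405/29 ≈ -1669.1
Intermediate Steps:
o(N) = 3/(-8 + (-2 + N)/(3 + 1/(1 + N))) (o(N) = 3/(-8 + (-2 + N)/(3 + 1/(N + 1))) = 3/(-8 + (-2 + N)/(3 + 1/(1 + N))))
(10*o(1))*F = (10*(3*(4 + 3*1)/(-34 + 1² - 25*1)))*461 = (10*(3*(4 + 3)/(-34 + 1 - 25)))*461 = (10*(3*7/(-58)))*461 = (10*(3*(-1/58)*7))*461 = (10*(-21/58))*461 = -105/29*461 = -48405/29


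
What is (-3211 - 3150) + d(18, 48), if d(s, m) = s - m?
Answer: -6391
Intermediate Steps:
(-3211 - 3150) + d(18, 48) = (-3211 - 3150) + (18 - 1*48) = -6361 + (18 - 48) = -6361 - 30 = -6391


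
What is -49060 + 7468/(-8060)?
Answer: -98857767/2015 ≈ -49061.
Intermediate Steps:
-49060 + 7468/(-8060) = -49060 + 7468*(-1/8060) = -49060 - 1867/2015 = -98857767/2015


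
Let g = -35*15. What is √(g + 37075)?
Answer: 5*√1462 ≈ 191.18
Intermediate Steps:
g = -525
√(g + 37075) = √(-525 + 37075) = √36550 = 5*√1462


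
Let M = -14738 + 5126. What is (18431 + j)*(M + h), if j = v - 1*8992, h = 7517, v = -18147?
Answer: 18243260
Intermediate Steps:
M = -9612
j = -27139 (j = -18147 - 1*8992 = -18147 - 8992 = -27139)
(18431 + j)*(M + h) = (18431 - 27139)*(-9612 + 7517) = -8708*(-2095) = 18243260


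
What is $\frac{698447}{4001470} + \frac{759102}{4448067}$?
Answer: $\frac{2048087643963}{5932935552830} \approx 0.34521$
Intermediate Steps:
$\frac{698447}{4001470} + \frac{759102}{4448067} = 698447 \cdot \frac{1}{4001470} + 759102 \cdot \frac{1}{4448067} = \frac{698447}{4001470} + \frac{253034}{1482689} = \frac{2048087643963}{5932935552830}$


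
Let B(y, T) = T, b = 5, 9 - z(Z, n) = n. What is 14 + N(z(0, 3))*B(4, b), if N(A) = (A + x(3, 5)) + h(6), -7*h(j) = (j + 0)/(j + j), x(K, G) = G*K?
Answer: 1661/14 ≈ 118.64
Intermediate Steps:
z(Z, n) = 9 - n
h(j) = -1/14 (h(j) = -(j + 0)/(7*(j + j)) = -j/(7*(2*j)) = -j*1/(2*j)/7 = -⅐*½ = -1/14)
N(A) = 209/14 + A (N(A) = (A + 5*3) - 1/14 = (A + 15) - 1/14 = (15 + A) - 1/14 = 209/14 + A)
14 + N(z(0, 3))*B(4, b) = 14 + (209/14 + (9 - 1*3))*5 = 14 + (209/14 + (9 - 3))*5 = 14 + (209/14 + 6)*5 = 14 + (293/14)*5 = 14 + 1465/14 = 1661/14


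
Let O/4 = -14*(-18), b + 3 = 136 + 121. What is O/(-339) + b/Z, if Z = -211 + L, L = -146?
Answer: -148654/40341 ≈ -3.6849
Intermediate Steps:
b = 254 (b = -3 + (136 + 121) = -3 + 257 = 254)
O = 1008 (O = 4*(-14*(-18)) = 4*252 = 1008)
Z = -357 (Z = -211 - 146 = -357)
O/(-339) + b/Z = 1008/(-339) + 254/(-357) = 1008*(-1/339) + 254*(-1/357) = -336/113 - 254/357 = -148654/40341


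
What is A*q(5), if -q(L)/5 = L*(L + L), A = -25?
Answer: 6250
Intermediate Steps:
q(L) = -10*L² (q(L) = -5*L*(L + L) = -5*L*2*L = -10*L²)
A*q(5) = -(-250)*5² = -(-250)*25 = -25*(-250) = 6250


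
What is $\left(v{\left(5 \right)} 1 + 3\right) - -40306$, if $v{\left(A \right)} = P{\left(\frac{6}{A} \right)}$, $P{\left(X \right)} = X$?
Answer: $\frac{201551}{5} \approx 40310.0$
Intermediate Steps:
$v{\left(A \right)} = \frac{6}{A}$
$\left(v{\left(5 \right)} 1 + 3\right) - -40306 = \left(\frac{6}{5} \cdot 1 + 3\right) - -40306 = \left(6 \cdot \frac{1}{5} \cdot 1 + 3\right) + 40306 = \left(\frac{6}{5} \cdot 1 + 3\right) + 40306 = \left(\frac{6}{5} + 3\right) + 40306 = \frac{21}{5} + 40306 = \frac{201551}{5}$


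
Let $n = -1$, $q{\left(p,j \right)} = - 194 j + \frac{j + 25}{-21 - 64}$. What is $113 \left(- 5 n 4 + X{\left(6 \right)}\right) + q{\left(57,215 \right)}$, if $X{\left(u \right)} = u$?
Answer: $- \frac{659172}{17} \approx -38775.0$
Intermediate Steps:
$q{\left(p,j \right)} = - \frac{5}{17} - \frac{16491 j}{85}$ ($q{\left(p,j \right)} = - 194 j + \frac{25 + j}{-85} = - 194 j + \left(25 + j\right) \left(- \frac{1}{85}\right) = - 194 j - \left(\frac{5}{17} + \frac{j}{85}\right) = - \frac{5}{17} - \frac{16491 j}{85}$)
$113 \left(- 5 n 4 + X{\left(6 \right)}\right) + q{\left(57,215 \right)} = 113 \left(\left(-5\right) \left(-1\right) 4 + 6\right) - \frac{709118}{17} = 113 \left(5 \cdot 4 + 6\right) - \frac{709118}{17} = 113 \left(20 + 6\right) - \frac{709118}{17} = 113 \cdot 26 - \frac{709118}{17} = 2938 - \frac{709118}{17} = - \frac{659172}{17}$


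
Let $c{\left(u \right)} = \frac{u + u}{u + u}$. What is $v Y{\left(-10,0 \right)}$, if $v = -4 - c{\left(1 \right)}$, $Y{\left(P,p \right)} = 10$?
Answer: $-50$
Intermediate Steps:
$c{\left(u \right)} = 1$ ($c{\left(u \right)} = \frac{2 u}{2 u} = 2 u \frac{1}{2 u} = 1$)
$v = -5$ ($v = -4 - 1 = -5$)
$v Y{\left(-10,0 \right)} = \left(-5\right) 10 = -50$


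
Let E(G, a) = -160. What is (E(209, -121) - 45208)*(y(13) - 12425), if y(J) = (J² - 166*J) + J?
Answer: 653344568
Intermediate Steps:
y(J) = J² - 165*J
(E(209, -121) - 45208)*(y(13) - 12425) = (-160 - 45208)*(13*(-165 + 13) - 12425) = -45368*(13*(-152) - 12425) = -45368*(-1976 - 12425) = -45368*(-14401) = 653344568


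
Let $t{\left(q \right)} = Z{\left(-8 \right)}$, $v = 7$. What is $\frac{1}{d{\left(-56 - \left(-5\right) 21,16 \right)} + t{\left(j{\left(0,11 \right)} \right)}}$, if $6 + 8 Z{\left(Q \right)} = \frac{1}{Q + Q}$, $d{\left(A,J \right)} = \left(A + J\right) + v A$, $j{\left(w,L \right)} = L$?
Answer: $\frac{128}{52127} \approx 0.0024555$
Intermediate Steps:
$d{\left(A,J \right)} = J + 8 A$ ($d{\left(A,J \right)} = \left(A + J\right) + 7 A = J + 8 A$)
$Z{\left(Q \right)} = - \frac{3}{4} + \frac{1}{16 Q}$ ($Z{\left(Q \right)} = - \frac{3}{4} + \frac{1}{8 \left(Q + Q\right)} = - \frac{3}{4} + \frac{1}{8 \cdot 2 Q} = - \frac{3}{4} + \frac{\frac{1}{2} \frac{1}{Q}}{8} = - \frac{3}{4} + \frac{1}{16 Q}$)
$t{\left(q \right)} = - \frac{97}{128}$ ($t{\left(q \right)} = \frac{1 - -96}{16 \left(-8\right)} = \frac{1}{16} \left(- \frac{1}{8}\right) \left(1 + 96\right) = \frac{1}{16} \left(- \frac{1}{8}\right) 97 = - \frac{97}{128}$)
$\frac{1}{d{\left(-56 - \left(-5\right) 21,16 \right)} + t{\left(j{\left(0,11 \right)} \right)}} = \frac{1}{\left(16 + 8 \left(-56 - \left(-5\right) 21\right)\right) - \frac{97}{128}} = \frac{1}{\left(16 + 8 \left(-56 - -105\right)\right) - \frac{97}{128}} = \frac{1}{\left(16 + 8 \left(-56 + 105\right)\right) - \frac{97}{128}} = \frac{1}{\left(16 + 8 \cdot 49\right) - \frac{97}{128}} = \frac{1}{\left(16 + 392\right) - \frac{97}{128}} = \frac{1}{408 - \frac{97}{128}} = \frac{1}{\frac{52127}{128}} = \frac{128}{52127}$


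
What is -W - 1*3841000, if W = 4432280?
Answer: -8273280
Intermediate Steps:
-W - 1*3841000 = -1*4432280 - 1*3841000 = -4432280 - 3841000 = -8273280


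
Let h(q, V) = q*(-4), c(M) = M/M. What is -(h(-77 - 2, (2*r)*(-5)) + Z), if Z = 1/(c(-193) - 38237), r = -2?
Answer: -12082575/38236 ≈ -316.00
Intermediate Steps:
c(M) = 1
h(q, V) = -4*q
Z = -1/38236 (Z = 1/(1 - 38237) = 1/(-38236) = -1/38236 ≈ -2.6153e-5)
-(h(-77 - 2, (2*r)*(-5)) + Z) = -(-4*(-77 - 2) - 1/38236) = -(-4*(-79) - 1/38236) = -(316 - 1/38236) = -1*12082575/38236 = -12082575/38236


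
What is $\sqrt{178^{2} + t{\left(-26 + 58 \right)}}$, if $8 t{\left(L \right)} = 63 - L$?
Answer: $\frac{3 \sqrt{56334}}{4} \approx 178.01$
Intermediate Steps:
$t{\left(L \right)} = \frac{63}{8} - \frac{L}{8}$ ($t{\left(L \right)} = \frac{63 - L}{8} = \frac{63}{8} - \frac{L}{8}$)
$\sqrt{178^{2} + t{\left(-26 + 58 \right)}} = \sqrt{178^{2} + \left(\frac{63}{8} - \frac{-26 + 58}{8}\right)} = \sqrt{31684 + \left(\frac{63}{8} - 4\right)} = \sqrt{31684 + \frac{31}{8}} = \sqrt{\frac{253503}{8}} = \frac{3 \sqrt{56334}}{4}$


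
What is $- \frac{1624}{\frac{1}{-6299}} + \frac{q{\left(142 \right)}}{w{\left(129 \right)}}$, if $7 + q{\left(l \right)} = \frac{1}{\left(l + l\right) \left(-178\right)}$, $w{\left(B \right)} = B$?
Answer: $\frac{22236397497981}{2173736} \approx 1.023 \cdot 10^{7}$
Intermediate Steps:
$q{\left(l \right)} = -7 - \frac{1}{356 l}$ ($q{\left(l \right)} = -7 + \frac{1}{\left(l + l\right) \left(-178\right)} = -7 + \frac{1}{2 l} \left(- \frac{1}{178}\right) = -7 - \frac{1}{356 l}$)
$- \frac{1624}{\frac{1}{-6299}} + \frac{q{\left(142 \right)}}{w{\left(129 \right)}} = - \frac{1624}{\frac{1}{-6299}} + \frac{-7 - \frac{1}{356 \cdot 142}}{129} = - \frac{1624}{- \frac{1}{6299}} + \left(-7 - \frac{1}{50552}\right) \frac{1}{129} = \left(-1624\right) \left(-6299\right) + \left(-7 - \frac{1}{50552}\right) \frac{1}{129} = 10229576 - \frac{117955}{2173736} = \frac{22236397497981}{2173736}$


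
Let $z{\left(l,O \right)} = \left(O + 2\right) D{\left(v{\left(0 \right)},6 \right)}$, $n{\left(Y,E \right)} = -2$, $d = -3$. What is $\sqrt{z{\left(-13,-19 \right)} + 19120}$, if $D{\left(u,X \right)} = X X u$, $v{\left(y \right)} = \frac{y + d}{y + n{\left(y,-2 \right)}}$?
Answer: $\sqrt{18202} \approx 134.91$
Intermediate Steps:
$v{\left(y \right)} = \frac{-3 + y}{-2 + y}$ ($v{\left(y \right)} = \frac{y - 3}{y - 2} = \frac{-3 + y}{-2 + y}$)
$D{\left(u,X \right)} = u X^{2}$ ($D{\left(u,X \right)} = X^{2} u = u X^{2}$)
$z{\left(l,O \right)} = 108 + 54 O$ ($z{\left(l,O \right)} = \left(O + 2\right) \frac{-3 + 0}{-2 + 0} \cdot 6^{2} = \left(2 + O\right) \frac{1}{-2} \left(-3\right) 36 = \left(2 + O\right) \left(- \frac{1}{2}\right) \left(-3\right) 36 = \left(2 + O\right) \frac{3}{2} \cdot 36 = \left(2 + O\right) 54 = 108 + 54 O$)
$\sqrt{z{\left(-13,-19 \right)} + 19120} = \sqrt{\left(108 + 54 \left(-19\right)\right) + 19120} = \sqrt{\left(108 - 1026\right) + 19120} = \sqrt{-918 + 19120} = \sqrt{18202}$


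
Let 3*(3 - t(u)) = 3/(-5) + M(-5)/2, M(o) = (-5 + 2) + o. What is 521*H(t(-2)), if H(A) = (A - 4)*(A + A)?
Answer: 566848/225 ≈ 2519.3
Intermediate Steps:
M(o) = -3 + o
t(u) = 68/15 (t(u) = 3 - (3/(-5) + (-3 - 5)/2)/3 = 3 - (3*(-⅕) - 8*½)/3 = 3 - (-⅗ - 4)/3 = 3 - ⅓*(-23/5) = 3 + 23/15 = 68/15)
H(A) = 2*A*(-4 + A) (H(A) = (-4 + A)*(2*A) = 2*A*(-4 + A))
521*H(t(-2)) = 521*(2*(68/15)*(-4 + 68/15)) = 521*(2*(68/15)*(8/15)) = 521*(1088/225) = 566848/225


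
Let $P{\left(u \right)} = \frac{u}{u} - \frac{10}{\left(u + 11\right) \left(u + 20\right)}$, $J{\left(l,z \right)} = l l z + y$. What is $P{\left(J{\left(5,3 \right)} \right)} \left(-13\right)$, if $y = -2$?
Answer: $- \frac{50713}{3906} \approx -12.983$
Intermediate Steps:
$J{\left(l,z \right)} = -2 + z l^{2}$ ($J{\left(l,z \right)} = l l z - 2 = l^{2} z - 2 = z l^{2} - 2 = -2 + z l^{2}$)
$P{\left(u \right)} = 1 - \frac{10}{\left(11 + u\right) \left(20 + u\right)}$
$P{\left(J{\left(5,3 \right)} \right)} \left(-13\right) = \frac{210 + \left(-2 + 3 \cdot 5^{2}\right)^{2} + 31 \left(-2 + 3 \cdot 5^{2}\right)}{220 + \left(-2 + 3 \cdot 5^{2}\right)^{2} + 31 \left(-2 + 3 \cdot 5^{2}\right)} \left(-13\right) = \frac{210 + \left(-2 + 3 \cdot 25\right)^{2} + 31 \left(-2 + 3 \cdot 25\right)}{220 + \left(-2 + 3 \cdot 25\right)^{2} + 31 \left(-2 + 3 \cdot 25\right)} \left(-13\right) = \frac{210 + \left(-2 + 75\right)^{2} + 31 \left(-2 + 75\right)}{220 + \left(-2 + 75\right)^{2} + 31 \left(-2 + 75\right)} \left(-13\right) = \frac{210 + 73^{2} + 31 \cdot 73}{220 + 73^{2} + 31 \cdot 73} \left(-13\right) = \frac{210 + 5329 + 2263}{220 + 5329 + 2263} \left(-13\right) = \frac{1}{7812} \cdot 7802 \left(-13\right) = \frac{3901}{3906} \left(-13\right) = - \frac{50713}{3906}$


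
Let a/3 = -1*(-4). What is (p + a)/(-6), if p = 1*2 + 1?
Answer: -5/2 ≈ -2.5000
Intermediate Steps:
a = 12 (a = 3*(-1*(-4)) = 3*4 = 12)
p = 3 (p = 2 + 1 = 3)
(p + a)/(-6) = (3 + 12)/(-6) = 15*(-⅙) = -5/2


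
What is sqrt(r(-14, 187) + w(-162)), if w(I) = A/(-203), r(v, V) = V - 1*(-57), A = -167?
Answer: sqrt(10088897)/203 ≈ 15.647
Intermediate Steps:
r(v, V) = 57 + V (r(v, V) = V + 57 = 57 + V)
w(I) = 167/203 (w(I) = -167/(-203) = -167*(-1/203) = 167/203)
sqrt(r(-14, 187) + w(-162)) = sqrt((57 + 187) + 167/203) = sqrt(244 + 167/203) = sqrt(49699/203) = sqrt(10088897)/203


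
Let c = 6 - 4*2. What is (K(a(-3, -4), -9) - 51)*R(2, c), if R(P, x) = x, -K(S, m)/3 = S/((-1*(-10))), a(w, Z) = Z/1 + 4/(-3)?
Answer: 494/5 ≈ 98.800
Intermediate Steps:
a(w, Z) = -4/3 + Z (a(w, Z) = Z*1 + 4*(-1/3) = Z - 4/3 = -4/3 + Z)
c = -2 (c = 6 - 8 = -2)
K(S, m) = -3*S/10 (K(S, m) = -3*S/((-1*(-10))) = -3*S/10)
(K(a(-3, -4), -9) - 51)*R(2, c) = (-3*(-4/3 - 4)/10 - 51)*(-2) = (-3/10*(-16/3) - 51)*(-2) = (8/5 - 51)*(-2) = -247/5*(-2) = 494/5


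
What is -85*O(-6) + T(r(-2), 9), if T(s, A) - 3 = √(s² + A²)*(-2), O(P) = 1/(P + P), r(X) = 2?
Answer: 121/12 - 2*√85 ≈ -8.3558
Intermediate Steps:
O(P) = 1/(2*P)
T(s, A) = 3 - 2*√(A² + s²) (T(s, A) = 3 + √(s² + A²)*(-2) = 3 + √(A² + s²)*(-2) = 3 - 2*√(A² + s²))
-85*O(-6) + T(r(-2), 9) = -85/(2*(-6)) + (3 - 2*√(9² + 2²)) = -85*(-1)/(2*6) + (3 - 2*√(81 + 4)) = -85*(-1/12) + (3 - 2*√85) = 85/12 + (3 - 2*√85) = 121/12 - 2*√85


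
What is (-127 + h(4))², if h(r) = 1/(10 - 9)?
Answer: 15876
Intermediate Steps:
h(r) = 1 (h(r) = 1/1 = 1)
(-127 + h(4))² = (-127 + 1)² = (-126)² = 15876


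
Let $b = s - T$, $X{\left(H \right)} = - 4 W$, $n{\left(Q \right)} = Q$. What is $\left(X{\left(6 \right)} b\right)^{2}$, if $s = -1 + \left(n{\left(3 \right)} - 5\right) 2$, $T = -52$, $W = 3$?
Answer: $318096$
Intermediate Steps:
$X{\left(H \right)} = -12$ ($X{\left(H \right)} = \left(-4\right) 3 = -12$)
$s = -5$ ($s = -1 + \left(3 - 5\right) 2 = -1 - 4 = -5$)
$b = 47$ ($b = -5 - -52 = -5 + 52 = 47$)
$\left(X{\left(6 \right)} b\right)^{2} = \left(\left(-12\right) 47\right)^{2} = \left(-564\right)^{2} = 318096$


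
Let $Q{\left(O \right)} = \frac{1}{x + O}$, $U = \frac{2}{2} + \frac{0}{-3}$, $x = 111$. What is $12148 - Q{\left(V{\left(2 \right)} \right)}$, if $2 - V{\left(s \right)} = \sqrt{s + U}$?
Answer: $\frac{155081255}{12766} - \frac{\sqrt{3}}{12766} \approx 12148.0$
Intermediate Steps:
$U = 1$ ($U = 2 \cdot \frac{1}{2} + 0 \left(- \frac{1}{3}\right) = 1 + 0 = 1$)
$V{\left(s \right)} = 2 - \sqrt{1 + s}$ ($V{\left(s \right)} = 2 - \sqrt{s + 1} = 2 - \sqrt{1 + s}$)
$Q{\left(O \right)} = \frac{1}{111 + O}$
$12148 - Q{\left(V{\left(2 \right)} \right)} = 12148 - \frac{1}{111 + \left(2 - \sqrt{1 + 2}\right)} = 12148 - \frac{1}{111 + \left(2 - \sqrt{3}\right)} = 12148 - \frac{1}{113 - \sqrt{3}}$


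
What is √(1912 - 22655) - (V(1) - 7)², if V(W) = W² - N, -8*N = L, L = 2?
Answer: -529/16 + I*√20743 ≈ -33.063 + 144.02*I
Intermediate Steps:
N = -¼ (N = -⅛*2 = -¼ ≈ -0.25000)
V(W) = ¼ + W² (V(W) = W² - 1*(-¼) = W² + ¼ = ¼ + W²)
√(1912 - 22655) - (V(1) - 7)² = √(1912 - 22655) - ((¼ + 1²) - 7)² = √(-20743) - ((¼ + 1) - 7)² = I*√20743 - (5/4 - 7)² = I*√20743 - (-23/4)² = I*√20743 - 1*529/16 = I*√20743 - 529/16 = -529/16 + I*√20743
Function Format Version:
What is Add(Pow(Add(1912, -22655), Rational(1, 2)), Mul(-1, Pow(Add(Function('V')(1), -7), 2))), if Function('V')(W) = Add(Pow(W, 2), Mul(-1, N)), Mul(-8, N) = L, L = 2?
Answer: Add(Rational(-529, 16), Mul(I, Pow(20743, Rational(1, 2)))) ≈ Add(-33.063, Mul(144.02, I))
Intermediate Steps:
N = Rational(-1, 4) (N = Mul(Rational(-1, 8), 2) = Rational(-1, 4) ≈ -0.25000)
Function('V')(W) = Add(Rational(1, 4), Pow(W, 2)) (Function('V')(W) = Add(Pow(W, 2), Mul(-1, Rational(-1, 4))) = Add(Pow(W, 2), Rational(1, 4)) = Add(Rational(1, 4), Pow(W, 2)))
Add(Pow(Add(1912, -22655), Rational(1, 2)), Mul(-1, Pow(Add(Function('V')(1), -7), 2))) = Add(Pow(Add(1912, -22655), Rational(1, 2)), Mul(-1, Pow(Add(Add(Rational(1, 4), Pow(1, 2)), -7), 2))) = Add(Pow(-20743, Rational(1, 2)), Mul(-1, Pow(Add(Add(Rational(1, 4), 1), -7), 2))) = Add(Mul(I, Pow(20743, Rational(1, 2))), Mul(-1, Pow(Add(Rational(5, 4), -7), 2))) = Add(Mul(I, Pow(20743, Rational(1, 2))), Mul(-1, Pow(Rational(-23, 4), 2))) = Add(Mul(I, Pow(20743, Rational(1, 2))), Mul(-1, Rational(529, 16))) = Add(Mul(I, Pow(20743, Rational(1, 2))), Rational(-529, 16)) = Add(Rational(-529, 16), Mul(I, Pow(20743, Rational(1, 2))))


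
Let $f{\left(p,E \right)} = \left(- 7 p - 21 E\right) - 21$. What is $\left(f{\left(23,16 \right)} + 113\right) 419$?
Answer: $-169695$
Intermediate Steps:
$f{\left(p,E \right)} = -21 - 21 E - 7 p$ ($f{\left(p,E \right)} = \left(- 21 E - 7 p\right) - 21 = -21 - 21 E - 7 p$)
$\left(f{\left(23,16 \right)} + 113\right) 419 = \left(\left(-21 - 336 - 161\right) + 113\right) 419 = \left(-518 + 113\right) 419 = \left(-405\right) 419 = -169695$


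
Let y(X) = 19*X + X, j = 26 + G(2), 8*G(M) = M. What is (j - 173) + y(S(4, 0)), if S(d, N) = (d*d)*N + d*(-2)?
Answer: -1227/4 ≈ -306.75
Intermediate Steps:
G(M) = M/8
S(d, N) = -2*d + N*d² (S(d, N) = d²*N - 2*d = N*d² - 2*d = -2*d + N*d²)
j = 105/4 (j = 26 + (⅛)*2 = 26 + ¼ = 105/4 ≈ 26.250)
y(X) = 20*X
(j - 173) + y(S(4, 0)) = (105/4 - 173) + 20*(4*(-2 + 0*4)) = -587/4 + 20*(4*(-2 + 0)) = -587/4 + 20*(4*(-2)) = -587/4 + 20*(-8) = -587/4 - 160 = -1227/4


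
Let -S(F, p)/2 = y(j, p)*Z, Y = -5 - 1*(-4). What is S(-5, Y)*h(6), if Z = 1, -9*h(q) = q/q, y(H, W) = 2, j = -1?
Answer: 4/9 ≈ 0.44444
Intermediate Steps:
h(q) = -1/9 (h(q) = -q/(9*q) = -1/9*1 = -1/9)
Y = -1 (Y = -5 + 4 = -1)
S(F, p) = -4
S(-5, Y)*h(6) = -4*(-1/9) = 4/9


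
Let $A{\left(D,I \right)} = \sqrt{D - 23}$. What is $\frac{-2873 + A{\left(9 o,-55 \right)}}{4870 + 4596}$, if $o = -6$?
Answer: $- \frac{2873}{9466} + \frac{i \sqrt{77}}{9466} \approx -0.30351 + 0.000927 i$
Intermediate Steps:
$A{\left(D,I \right)} = \sqrt{-23 + D}$
$\frac{-2873 + A{\left(9 o,-55 \right)}}{4870 + 4596} = \frac{-2873 + \sqrt{-23 + 9 \left(-6\right)}}{4870 + 4596} = \frac{-2873 + \sqrt{-23 - 54}}{9466} = \left(-2873 + \sqrt{-77}\right) \frac{1}{9466} = \left(-2873 + i \sqrt{77}\right) \frac{1}{9466} = - \frac{2873}{9466} + \frac{i \sqrt{77}}{9466}$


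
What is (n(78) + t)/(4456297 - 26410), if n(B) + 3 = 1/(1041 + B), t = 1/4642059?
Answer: -741845185/1095756601837887 ≈ -6.7702e-7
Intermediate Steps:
t = 1/4642059 ≈ 2.1542e-7
n(B) = -3 + 1/(1041 + B)
(n(78) + t)/(4456297 - 26410) = ((-3122 - 3*78)/(1041 + 78) + 1/4642059)/(4456297 - 26410) = ((-3122 - 234)/1119 + 1/4642059)/4429887 = ((1/1119)*(-3356) + 1/4642059)*(1/4429887) = (-3356/1119 + 1/4642059)*(1/4429887) = -5192916295/1731488007*1/4429887 = -741845185/1095756601837887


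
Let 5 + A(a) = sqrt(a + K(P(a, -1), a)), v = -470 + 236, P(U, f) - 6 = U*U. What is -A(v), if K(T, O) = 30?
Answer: 5 - 2*I*sqrt(51) ≈ 5.0 - 14.283*I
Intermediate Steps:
P(U, f) = 6 + U**2 (P(U, f) = 6 + U*U = 6 + U**2)
v = -234
A(a) = -5 + sqrt(30 + a) (A(a) = -5 + sqrt(a + 30) = -5 + sqrt(30 + a))
-A(v) = -(-5 + sqrt(30 - 234)) = -(-5 + sqrt(-204)) = -(-5 + 2*I*sqrt(51)) = 5 - 2*I*sqrt(51)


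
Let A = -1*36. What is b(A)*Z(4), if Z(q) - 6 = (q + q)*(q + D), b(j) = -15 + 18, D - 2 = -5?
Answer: 42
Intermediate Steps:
A = -36
D = -3 (D = 2 - 5 = -3)
b(j) = 3
Z(q) = 6 + 2*q*(-3 + q) (Z(q) = 6 + (q + q)*(q - 3) = 6 + (2*q)*(-3 + q) = 6 + 2*q*(-3 + q))
b(A)*Z(4) = 3*(6 - 6*4 + 2*4²) = 3*(6 - 24 + 2*16) = 3*(6 - 24 + 32) = 3*14 = 42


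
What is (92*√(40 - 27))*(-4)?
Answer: -368*√13 ≈ -1326.8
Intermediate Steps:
(92*√(40 - 27))*(-4) = (92*√13)*(-4) = -368*√13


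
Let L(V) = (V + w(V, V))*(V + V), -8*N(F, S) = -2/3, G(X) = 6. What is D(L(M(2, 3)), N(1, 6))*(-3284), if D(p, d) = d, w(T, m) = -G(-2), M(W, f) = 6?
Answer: -821/3 ≈ -273.67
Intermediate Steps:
w(T, m) = -6 (w(T, m) = -1*6 = -6)
N(F, S) = 1/12 (N(F, S) = -(-1)/(4*3) = -⅛*(-⅔) = 1/12)
L(V) = 2*V*(-6 + V) (L(V) = (V - 6)*(V + V) = (-6 + V)*(2*V) = 2*V*(-6 + V))
D(L(M(2, 3)), N(1, 6))*(-3284) = (1/12)*(-3284) = -821/3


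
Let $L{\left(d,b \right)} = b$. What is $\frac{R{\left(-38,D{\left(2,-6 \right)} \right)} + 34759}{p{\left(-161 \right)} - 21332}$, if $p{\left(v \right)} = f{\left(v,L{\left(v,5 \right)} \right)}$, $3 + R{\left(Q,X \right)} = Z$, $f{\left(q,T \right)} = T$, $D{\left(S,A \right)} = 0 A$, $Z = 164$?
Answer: $- \frac{11640}{7109} \approx -1.6374$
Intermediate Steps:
$D{\left(S,A \right)} = 0$
$R{\left(Q,X \right)} = 161$ ($R{\left(Q,X \right)} = -3 + 164 = 161$)
$p{\left(v \right)} = 5$
$\frac{R{\left(-38,D{\left(2,-6 \right)} \right)} + 34759}{p{\left(-161 \right)} - 21332} = \frac{161 + 34759}{5 - 21332} = \frac{34920}{-21327} = 34920 \left(- \frac{1}{21327}\right) = - \frac{11640}{7109}$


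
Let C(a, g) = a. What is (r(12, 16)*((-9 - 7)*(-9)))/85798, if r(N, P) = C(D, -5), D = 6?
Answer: 432/42899 ≈ 0.010070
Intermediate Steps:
r(N, P) = 6
(r(12, 16)*((-9 - 7)*(-9)))/85798 = (6*((-9 - 7)*(-9)))/85798 = (6*(-16*(-9)))*(1/85798) = (6*144)*(1/85798) = 864*(1/85798) = 432/42899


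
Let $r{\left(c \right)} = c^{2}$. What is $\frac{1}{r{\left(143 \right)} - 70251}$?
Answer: $- \frac{1}{49802} \approx -2.008 \cdot 10^{-5}$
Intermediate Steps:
$\frac{1}{r{\left(143 \right)} - 70251} = \frac{1}{143^{2} - 70251} = \frac{1}{20449 - 70251} = \frac{1}{-49802} = - \frac{1}{49802}$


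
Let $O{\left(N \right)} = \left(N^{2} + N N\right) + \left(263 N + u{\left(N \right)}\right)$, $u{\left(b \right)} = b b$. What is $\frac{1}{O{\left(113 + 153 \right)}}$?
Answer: $\frac{1}{282226} \approx 3.5433 \cdot 10^{-6}$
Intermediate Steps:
$u{\left(b \right)} = b^{2}$
$O{\left(N \right)} = 3 N^{2} + 263 N$ ($O{\left(N \right)} = \left(N^{2} + N N\right) + \left(263 N + N^{2}\right) = \left(N^{2} + N^{2}\right) + \left(N^{2} + 263 N\right) = 2 N^{2} + \left(N^{2} + 263 N\right) = 3 N^{2} + 263 N$)
$\frac{1}{O{\left(113 + 153 \right)}} = \frac{1}{\left(113 + 153\right) \left(263 + 3 \left(113 + 153\right)\right)} = \frac{1}{266 \left(263 + 3 \cdot 266\right)} = \frac{1}{266 \left(263 + 798\right)} = \frac{1}{266 \cdot 1061} = \frac{1}{282226}$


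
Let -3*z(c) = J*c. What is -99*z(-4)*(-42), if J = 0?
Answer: 0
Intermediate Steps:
z(c) = 0 (z(c) = -0*c = -⅓*0 = 0)
-99*z(-4)*(-42) = -99*0*(-42) = 0*(-42) = 0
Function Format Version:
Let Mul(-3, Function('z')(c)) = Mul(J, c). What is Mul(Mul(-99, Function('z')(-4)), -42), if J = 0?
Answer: 0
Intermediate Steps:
Function('z')(c) = 0 (Function('z')(c) = Mul(Rational(-1, 3), Mul(0, c)) = Mul(Rational(-1, 3), 0) = 0)
Mul(Mul(-99, Function('z')(-4)), -42) = Mul(Mul(-99, 0), -42) = Mul(0, -42) = 0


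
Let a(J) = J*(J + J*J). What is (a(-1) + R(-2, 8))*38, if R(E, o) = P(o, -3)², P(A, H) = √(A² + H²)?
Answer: 2774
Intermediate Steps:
a(J) = J*(J + J²)
R(E, o) = 9 + o² (R(E, o) = (√(o² + (-3)²))² = (√(o² + 9))² = (√(9 + o²))² = 9 + o²)
(a(-1) + R(-2, 8))*38 = ((-1)²*(1 - 1) + (9 + 8²))*38 = (1*0 + (9 + 64))*38 = (0 + 73)*38 = 73*38 = 2774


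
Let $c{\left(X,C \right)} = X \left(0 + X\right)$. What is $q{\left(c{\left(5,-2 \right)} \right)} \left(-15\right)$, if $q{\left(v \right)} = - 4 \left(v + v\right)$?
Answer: $3000$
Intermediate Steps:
$c{\left(X,C \right)} = X^{2}$ ($c{\left(X,C \right)} = X X = X^{2}$)
$q{\left(v \right)} = - 8 v$ ($q{\left(v \right)} = - 4 \cdot 2 v = - 8 v$)
$q{\left(c{\left(5,-2 \right)} \right)} \left(-15\right) = - 8 \cdot 5^{2} \left(-15\right) = \left(-8\right) 25 \left(-15\right) = \left(-200\right) \left(-15\right) = 3000$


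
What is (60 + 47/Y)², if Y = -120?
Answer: 51165409/14400 ≈ 3553.2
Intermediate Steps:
(60 + 47/Y)² = (60 + 47/(-120))² = (60 + 47*(-1/120))² = (60 - 47/120)² = (7153/120)² = 51165409/14400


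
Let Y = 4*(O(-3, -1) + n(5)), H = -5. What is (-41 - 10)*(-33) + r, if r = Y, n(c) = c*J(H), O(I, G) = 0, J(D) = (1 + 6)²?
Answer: 2663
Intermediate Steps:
J(D) = 49 (J(D) = 7² = 49)
n(c) = 49*c (n(c) = c*49 = 49*c)
Y = 980 (Y = 4*(0 + 49*5) = 4*(0 + 245) = 4*245 = 980)
r = 980
(-41 - 10)*(-33) + r = (-41 - 10)*(-33) + 980 = -51*(-33) + 980 = 1683 + 980 = 2663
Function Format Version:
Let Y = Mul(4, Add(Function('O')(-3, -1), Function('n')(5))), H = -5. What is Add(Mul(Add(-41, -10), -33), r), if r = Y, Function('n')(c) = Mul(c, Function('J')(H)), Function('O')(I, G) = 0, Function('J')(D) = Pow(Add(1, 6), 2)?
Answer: 2663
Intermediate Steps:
Function('J')(D) = 49 (Function('J')(D) = Pow(7, 2) = 49)
Function('n')(c) = Mul(49, c) (Function('n')(c) = Mul(c, 49) = Mul(49, c))
Y = 980 (Y = Mul(4, Add(0, Mul(49, 5))) = Mul(4, Add(0, 245)) = Mul(4, 245) = 980)
r = 980
Add(Mul(Add(-41, -10), -33), r) = Add(Mul(Add(-41, -10), -33), 980) = Add(Mul(-51, -33), 980) = Add(1683, 980) = 2663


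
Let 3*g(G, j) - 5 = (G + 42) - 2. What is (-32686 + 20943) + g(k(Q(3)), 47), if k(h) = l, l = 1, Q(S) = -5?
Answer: -35183/3 ≈ -11728.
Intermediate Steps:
k(h) = 1
g(G, j) = 15 + G/3 (g(G, j) = 5/3 + ((G + 42) - 2)/3 = 5/3 + ((42 + G) - 2)/3 = 5/3 + (40 + G)/3 = 5/3 + (40/3 + G/3) = 15 + G/3)
(-32686 + 20943) + g(k(Q(3)), 47) = (-32686 + 20943) + (15 + (⅓)*1) = -11743 + (15 + ⅓) = -11743 + 46/3 = -35183/3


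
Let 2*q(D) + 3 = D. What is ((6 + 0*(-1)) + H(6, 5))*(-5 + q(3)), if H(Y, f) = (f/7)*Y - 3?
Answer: -255/7 ≈ -36.429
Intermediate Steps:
H(Y, f) = -3 + Y*f/7 (H(Y, f) = (f*(⅐))*Y - 3 = (f/7)*Y - 3 = Y*f/7 - 3 = -3 + Y*f/7)
q(D) = -3/2 + D/2
((6 + 0*(-1)) + H(6, 5))*(-5 + q(3)) = ((6 + 0*(-1)) + (-3 + (⅐)*6*5))*(-5 + (-3/2 + (½)*3)) = ((6 + 0) + (-3 + 30/7))*(-5 + (-3/2 + 3/2)) = (6 + 9/7)*(-5 + 0) = (51/7)*(-5) = -255/7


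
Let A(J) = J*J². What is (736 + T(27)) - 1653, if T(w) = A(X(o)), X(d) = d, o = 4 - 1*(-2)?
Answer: -701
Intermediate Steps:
o = 6 (o = 4 + 2 = 6)
A(J) = J³
T(w) = 216 (T(w) = 6³ = 216)
(736 + T(27)) - 1653 = (736 + 216) - 1653 = 952 - 1653 = -701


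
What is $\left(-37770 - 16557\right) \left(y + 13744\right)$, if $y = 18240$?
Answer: $-1737594768$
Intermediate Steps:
$\left(-37770 - 16557\right) \left(y + 13744\right) = \left(-37770 - 16557\right) \left(18240 + 13744\right) = \left(-54327\right) 31984 = -1737594768$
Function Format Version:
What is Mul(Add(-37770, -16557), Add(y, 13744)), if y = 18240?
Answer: -1737594768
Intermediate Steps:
Mul(Add(-37770, -16557), Add(y, 13744)) = Mul(Add(-37770, -16557), Add(18240, 13744)) = Mul(-54327, 31984) = -1737594768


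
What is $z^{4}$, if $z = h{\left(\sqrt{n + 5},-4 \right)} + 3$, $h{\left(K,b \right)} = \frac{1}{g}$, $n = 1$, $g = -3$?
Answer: $\frac{4096}{81} \approx 50.568$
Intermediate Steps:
$h{\left(K,b \right)} = - \frac{1}{3}$ ($h{\left(K,b \right)} = \frac{1}{-3} = - \frac{1}{3}$)
$z = \frac{8}{3}$ ($z = - \frac{1}{3} + 3 = \frac{8}{3} \approx 2.6667$)
$z^{4} = \left(\frac{8}{3}\right)^{4} = \frac{4096}{81}$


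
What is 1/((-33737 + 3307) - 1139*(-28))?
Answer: 1/1462 ≈ 0.00068399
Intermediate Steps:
1/((-33737 + 3307) - 1139*(-28)) = 1/(-30430 + 31892) = 1/1462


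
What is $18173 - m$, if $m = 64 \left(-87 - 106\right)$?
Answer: $30525$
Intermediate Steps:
$m = -12352$ ($m = 64 \left(-193\right) = -12352$)
$18173 - m = 18173 - -12352 = 18173 + 12352 = 30525$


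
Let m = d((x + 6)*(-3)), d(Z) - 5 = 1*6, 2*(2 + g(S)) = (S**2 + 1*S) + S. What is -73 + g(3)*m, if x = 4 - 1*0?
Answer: -25/2 ≈ -12.500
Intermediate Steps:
x = 4 (x = 4 + 0 = 4)
g(S) = -2 + S + S**2/2 (g(S) = -2 + ((S**2 + 1*S) + S)/2 = -2 + ((S**2 + S) + S)/2 = -2 + ((S + S**2) + S)/2 = -2 + (S**2 + 2*S)/2 = -2 + (S + S**2/2) = -2 + S + S**2/2)
d(Z) = 11 (d(Z) = 5 + 1*6 = 5 + 6 = 11)
m = 11
-73 + g(3)*m = -73 + (-2 + 3 + (1/2)*3**2)*11 = -73 + (-2 + 3 + (1/2)*9)*11 = -73 + (-2 + 3 + 9/2)*11 = -73 + (11/2)*11 = -73 + 121/2 = -25/2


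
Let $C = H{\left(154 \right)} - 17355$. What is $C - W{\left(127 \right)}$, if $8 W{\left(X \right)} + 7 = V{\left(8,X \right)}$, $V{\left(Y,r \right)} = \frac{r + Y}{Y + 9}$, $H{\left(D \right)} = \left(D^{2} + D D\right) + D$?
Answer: $\frac{513925}{17} \approx 30231.0$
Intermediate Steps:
$H{\left(D \right)} = D + 2 D^{2}$ ($H{\left(D \right)} = \left(D^{2} + D^{2}\right) + D = 2 D^{2} + D = D + 2 D^{2}$)
$C = 30231$ ($C = 154 \left(1 + 2 \cdot 154\right) - 17355 = 154 \left(1 + 308\right) - 17355 = 154 \cdot 309 - 17355 = 47586 - 17355 = 30231$)
$V{\left(Y,r \right)} = \frac{Y + r}{9 + Y}$
$W{\left(X \right)} = - \frac{111}{136} + \frac{X}{136}$ ($W{\left(X \right)} = - \frac{7}{8} + \frac{\frac{1}{9 + 8} \left(8 + X\right)}{8} = - \frac{7}{8} + \frac{\frac{1}{17} \left(8 + X\right)}{8} = - \frac{7}{8} + \frac{\frac{8}{17} + \frac{X}{17}}{8} = - \frac{7}{8} + \left(\frac{1}{17} + \frac{X}{136}\right) = - \frac{111}{136} + \frac{X}{136}$)
$C - W{\left(127 \right)} = 30231 - \left(- \frac{111}{136} + \frac{1}{136} \cdot 127\right) = 30231 - \left(- \frac{111}{136} + \frac{127}{136}\right) = 30231 - \frac{2}{17} = \frac{513925}{17}$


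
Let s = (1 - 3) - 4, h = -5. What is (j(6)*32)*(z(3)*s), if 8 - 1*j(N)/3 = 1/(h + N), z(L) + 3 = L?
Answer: 0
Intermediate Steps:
z(L) = -3 + L
s = -6 (s = -2 - 4 = -6)
j(N) = 24 - 3/(-5 + N)
(j(6)*32)*(z(3)*s) = ((3*(-41 + 8*6)/(-5 + 6))*32)*((-3 + 3)*(-6)) = ((3*(-41 + 48)/1)*32)*(0*(-6)) = ((3*1*7)*32)*0 = (21*32)*0 = 672*0 = 0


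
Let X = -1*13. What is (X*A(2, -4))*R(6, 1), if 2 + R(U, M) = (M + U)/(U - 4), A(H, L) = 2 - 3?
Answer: 39/2 ≈ 19.500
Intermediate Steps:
A(H, L) = -1
R(U, M) = -2 + (M + U)/(-4 + U) (R(U, M) = -2 + (M + U)/(U - 4) = -2 + (M + U)/(-4 + U))
X = -13
(X*A(2, -4))*R(6, 1) = (-13*(-1))*((8 + 1 - 1*6)/(-4 + 6)) = 13*((8 + 1 - 6)/2) = 13*((½)*3) = 13*(3/2) = 39/2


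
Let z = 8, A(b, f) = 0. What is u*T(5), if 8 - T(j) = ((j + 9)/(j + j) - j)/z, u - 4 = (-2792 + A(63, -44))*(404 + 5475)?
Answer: -693498429/5 ≈ -1.3870e+8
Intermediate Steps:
u = -16414164 (u = 4 + (-2792 + 0)*(404 + 5475) = 4 - 2792*5879 = 4 - 16414168 = -16414164)
T(j) = 8 + j/8 - (9 + j)/(16*j) (T(j) = 8 - ((j + 9)/(j + j) - j)/8 = 8 - ((9 + j)/((2*j)) - j)/8 = 8 - ((9 + j)*(1/(2*j)) - j)/8 = 8 - ((9 + j)/(2*j) - j)/8 = 8 - (-j + (9 + j)/(2*j))/8 = 8 - (-j/8 + (9 + j)/(16*j)) = 8 + (j/8 - (9 + j)/(16*j)) = 8 + j/8 - (9 + j)/(16*j))
u*T(5) = -4103541*(-9 + 5*(127 + 2*5))/(4*5) = -4103541*(-9 + 5*(127 + 10))/(4*5) = -4103541*(-9 + 5*137)/(4*5) = -4103541*(-9 + 685)/(4*5) = -4103541*676/(4*5) = -16414164*169/20 = -693498429/5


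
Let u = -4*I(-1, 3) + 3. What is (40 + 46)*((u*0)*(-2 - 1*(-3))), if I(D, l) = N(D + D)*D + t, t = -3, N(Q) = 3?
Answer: 0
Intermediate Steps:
I(D, l) = -3 + 3*D (I(D, l) = 3*D - 3 = -3 + 3*D)
u = 27 (u = -4*(-3 + 3*(-1)) + 3 = -4*(-3 - 3) + 3 = -4*(-6) + 3 = 24 + 3 = 27)
(40 + 46)*((u*0)*(-2 - 1*(-3))) = (40 + 46)*((27*0)*(-2 - 1*(-3))) = 86*(0*(-2 + 3)) = 86*(0*1) = 86*0 = 0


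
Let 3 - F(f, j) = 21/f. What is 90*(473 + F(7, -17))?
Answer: 42570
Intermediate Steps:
F(f, j) = 3 - 21/f
90*(473 + F(7, -17)) = 90*(473 + (3 - 21/7)) = 90*(473 + (3 - 21*⅐)) = 90*(473 + (3 - 3)) = 90*(473 + 0) = 90*473 = 42570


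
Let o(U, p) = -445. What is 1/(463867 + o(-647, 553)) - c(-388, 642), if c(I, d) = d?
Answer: -297516923/463422 ≈ -642.00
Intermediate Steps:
1/(463867 + o(-647, 553)) - c(-388, 642) = 1/(463867 - 445) - 1*642 = 1/463422 - 642 = -297516923/463422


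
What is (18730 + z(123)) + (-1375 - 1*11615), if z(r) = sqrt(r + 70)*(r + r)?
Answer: 5740 + 246*sqrt(193) ≈ 9157.5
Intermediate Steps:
z(r) = 2*r*sqrt(70 + r) (z(r) = sqrt(70 + r)*(2*r) = 2*r*sqrt(70 + r))
(18730 + z(123)) + (-1375 - 1*11615) = (18730 + 2*123*sqrt(70 + 123)) + (-1375 - 1*11615) = (18730 + 2*123*sqrt(193)) + (-1375 - 11615) = (18730 + 246*sqrt(193)) - 12990 = 5740 + 246*sqrt(193)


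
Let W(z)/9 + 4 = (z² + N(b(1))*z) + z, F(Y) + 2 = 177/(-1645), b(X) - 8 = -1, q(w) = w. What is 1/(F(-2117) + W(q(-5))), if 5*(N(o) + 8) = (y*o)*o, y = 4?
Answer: -1645/2076167 ≈ -0.00079233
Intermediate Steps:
b(X) = 7 (b(X) = 8 - 1 = 7)
N(o) = -8 + 4*o²/5 (N(o) = -8 + ((4*o)*o)/5 = -8 + (4*o²)/5 = -8 + 4*o²/5)
F(Y) = -3467/1645 (F(Y) = -2 + 177/(-1645) = -2 + 177*(-1/1645) = -2 - 177/1645 = -3467/1645)
W(z) = -36 + 9*z² + 1449*z/5 (W(z) = -36 + 9*((z² + (-8 + (⅘)*7²)*z) + z) = -36 + 9*((z² + (-8 + (⅘)*49)*z) + z) = -36 + 9*((z² + (-8 + 196/5)*z) + z) = -36 + 9*((z² + 156*z/5) + z) = -36 + 9*(z² + 161*z/5) = -36 + (9*z² + 1449*z/5) = -36 + 9*z² + 1449*z/5)
1/(F(-2117) + W(q(-5))) = 1/(-3467/1645 + (-36 + 9*(-5)² + (1449/5)*(-5))) = 1/(-3467/1645 + (-36 + 9*25 - 1449)) = 1/(-3467/1645 + (-36 + 225 - 1449)) = 1/(-3467/1645 - 1260) = 1/(-2076167/1645) = -1645/2076167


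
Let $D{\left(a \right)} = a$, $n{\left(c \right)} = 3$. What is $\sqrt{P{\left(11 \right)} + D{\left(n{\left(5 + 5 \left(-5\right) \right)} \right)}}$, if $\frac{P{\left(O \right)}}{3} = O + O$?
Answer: $\sqrt{69} \approx 8.3066$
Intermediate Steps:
$P{\left(O \right)} = 6 O$ ($P{\left(O \right)} = 3 \left(O + O\right) = 3 \cdot 2 O = 6 O$)
$\sqrt{P{\left(11 \right)} + D{\left(n{\left(5 + 5 \left(-5\right) \right)} \right)}} = \sqrt{6 \cdot 11 + 3} = \sqrt{66 + 3} = \sqrt{69}$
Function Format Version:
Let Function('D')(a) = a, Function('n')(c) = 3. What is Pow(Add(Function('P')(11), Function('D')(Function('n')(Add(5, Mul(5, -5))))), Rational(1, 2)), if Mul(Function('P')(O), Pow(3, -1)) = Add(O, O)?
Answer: Pow(69, Rational(1, 2)) ≈ 8.3066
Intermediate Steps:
Function('P')(O) = Mul(6, O) (Function('P')(O) = Mul(3, Add(O, O)) = Mul(3, Mul(2, O)) = Mul(6, O))
Pow(Add(Function('P')(11), Function('D')(Function('n')(Add(5, Mul(5, -5))))), Rational(1, 2)) = Pow(Add(Mul(6, 11), 3), Rational(1, 2)) = Pow(Add(66, 3), Rational(1, 2)) = Pow(69, Rational(1, 2))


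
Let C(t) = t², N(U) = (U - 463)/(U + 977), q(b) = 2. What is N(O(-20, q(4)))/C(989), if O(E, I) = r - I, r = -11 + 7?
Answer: -469/949755491 ≈ -4.9381e-7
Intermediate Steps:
r = -4
O(E, I) = -4 - I
N(U) = (-463 + U)/(977 + U)
N(O(-20, q(4)))/C(989) = ((-463 + (-4 - 1*2))/(977 + (-4 - 1*2)))/(989²) = ((-463 + (-4 - 2))/(977 + (-4 - 2)))/978121 = ((-463 - 6)/(977 - 6))*(1/978121) = (-469/971)*(1/978121) = ((1/971)*(-469))*(1/978121) = -469/971*1/978121 = -469/949755491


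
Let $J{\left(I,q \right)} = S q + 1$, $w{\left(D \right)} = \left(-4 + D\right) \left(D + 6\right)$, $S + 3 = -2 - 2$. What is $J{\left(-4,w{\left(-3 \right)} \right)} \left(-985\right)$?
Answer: $-145780$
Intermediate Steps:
$S = -7$ ($S = -3 - 4 = -7$)
$w{\left(D \right)} = \left(-4 + D\right) \left(6 + D\right)$
$J{\left(I,q \right)} = 1 - 7 q$ ($J{\left(I,q \right)} = - 7 q + 1 = 1 - 7 q$)
$J{\left(-4,w{\left(-3 \right)} \right)} \left(-985\right) = \left(1 - 7 \left(-24 + \left(-3\right)^{2} + 2 \left(-3\right)\right)\right) \left(-985\right) = \left(1 - 7 \left(-24 + 9 - 6\right)\right) \left(-985\right) = \left(1 - -147\right) \left(-985\right) = \left(1 + 147\right) \left(-985\right) = 148 \left(-985\right) = -145780$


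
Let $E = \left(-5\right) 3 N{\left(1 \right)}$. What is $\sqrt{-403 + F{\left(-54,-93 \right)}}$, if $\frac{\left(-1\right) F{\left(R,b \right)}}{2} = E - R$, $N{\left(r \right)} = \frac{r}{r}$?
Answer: $i \sqrt{481} \approx 21.932 i$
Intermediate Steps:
$N{\left(r \right)} = 1$
$E = -15$ ($E = \left(-5\right) 3 \cdot 1 = \left(-15\right) 1 = -15$)
$F{\left(R,b \right)} = 30 + 2 R$ ($F{\left(R,b \right)} = - 2 \left(-15 - R\right) = 30 + 2 R$)
$\sqrt{-403 + F{\left(-54,-93 \right)}} = \sqrt{-403 + \left(30 + 2 \left(-54\right)\right)} = \sqrt{-403 + \left(30 - 108\right)} = \sqrt{-403 - 78} = \sqrt{-481} = i \sqrt{481}$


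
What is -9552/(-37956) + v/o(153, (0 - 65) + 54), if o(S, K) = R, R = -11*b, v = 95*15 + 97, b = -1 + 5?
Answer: -2389531/69586 ≈ -34.339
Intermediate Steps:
b = 4
v = 1522 (v = 1425 + 97 = 1522)
R = -44 (R = -11*4 = -44)
o(S, K) = -44
-9552/(-37956) + v/o(153, (0 - 65) + 54) = -9552/(-37956) + 1522/(-44) = -9552*(-1/37956) + 1522*(-1/44) = 796/3163 - 761/22 = -2389531/69586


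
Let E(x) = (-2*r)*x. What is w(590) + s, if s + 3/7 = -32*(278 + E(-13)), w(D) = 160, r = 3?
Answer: -78627/7 ≈ -11232.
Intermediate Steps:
E(x) = -6*x (E(x) = (-2*3)*x = -6*x)
s = -79747/7 (s = -3/7 - 32*(278 - 6*(-13)) = -3/7 - 32*(278 + 78) = -3/7 - 32*356 = -3/7 - 11392 = -79747/7 ≈ -11392.)
w(590) + s = 160 - 79747/7 = -78627/7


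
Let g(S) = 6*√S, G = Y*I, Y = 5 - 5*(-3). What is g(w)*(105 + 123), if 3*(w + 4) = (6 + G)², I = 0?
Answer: 2736*√2 ≈ 3869.3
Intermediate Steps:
Y = 20 (Y = 5 + 15 = 20)
G = 0 (G = 20*0 = 0)
w = 8 (w = -4 + (6 + 0)²/3 = -4 + (⅓)*6² = -4 + (⅓)*36 = -4 + 12 = 8)
g(w)*(105 + 123) = (6*√8)*(105 + 123) = (6*(2*√2))*228 = (12*√2)*228 = 2736*√2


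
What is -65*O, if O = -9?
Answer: 585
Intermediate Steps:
-65*O = -65*(-9) = 585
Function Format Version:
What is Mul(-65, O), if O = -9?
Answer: 585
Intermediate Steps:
Mul(-65, O) = Mul(-65, -9) = 585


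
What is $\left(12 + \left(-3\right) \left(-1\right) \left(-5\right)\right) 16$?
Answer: $-48$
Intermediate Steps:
$\left(12 + \left(-3\right) \left(-1\right) \left(-5\right)\right) 16 = \left(12 + 3 \left(-5\right)\right) 16 = \left(12 - 15\right) 16 = \left(-3\right) 16 = -48$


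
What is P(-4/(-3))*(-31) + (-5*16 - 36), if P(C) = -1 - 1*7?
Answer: 132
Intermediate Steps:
P(C) = -8 (P(C) = -1 - 7 = -8)
P(-4/(-3))*(-31) + (-5*16 - 36) = -8*(-31) + (-5*16 - 36) = 248 + (-80 - 36) = 248 - 116 = 132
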